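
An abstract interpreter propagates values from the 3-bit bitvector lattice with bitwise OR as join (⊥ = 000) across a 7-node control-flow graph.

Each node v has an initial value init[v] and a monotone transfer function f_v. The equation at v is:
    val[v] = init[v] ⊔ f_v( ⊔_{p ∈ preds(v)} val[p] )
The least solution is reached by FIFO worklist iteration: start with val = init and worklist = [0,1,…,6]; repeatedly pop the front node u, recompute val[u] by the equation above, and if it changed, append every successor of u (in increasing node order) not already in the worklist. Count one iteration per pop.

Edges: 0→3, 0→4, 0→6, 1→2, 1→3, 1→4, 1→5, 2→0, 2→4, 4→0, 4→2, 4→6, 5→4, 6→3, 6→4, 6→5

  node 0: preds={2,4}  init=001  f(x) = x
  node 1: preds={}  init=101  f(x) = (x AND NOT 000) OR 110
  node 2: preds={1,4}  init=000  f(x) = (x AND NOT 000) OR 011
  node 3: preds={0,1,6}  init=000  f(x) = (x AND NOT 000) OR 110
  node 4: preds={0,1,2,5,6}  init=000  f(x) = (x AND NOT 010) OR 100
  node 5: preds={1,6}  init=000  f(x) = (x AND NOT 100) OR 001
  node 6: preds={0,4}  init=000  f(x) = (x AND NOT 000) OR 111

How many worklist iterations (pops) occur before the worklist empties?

Iteration log — 13 steps:
  step 1. node 0  ⊔preds=000  new=001  stable
  step 2. node 1  ⊔preds=000  new=111  old=101  +wl: 
  step 3. node 2  ⊔preds=111  new=111  old=000  +wl: 0
  step 4. node 3  ⊔preds=111  new=111  old=000  +wl: 
  step 5. node 4  ⊔preds=111  new=101  old=000  +wl: 2
  step 6. node 5  ⊔preds=111  new=011  old=000  +wl: 4
  step 7. node 6  ⊔preds=101  new=111  old=000  +wl: 3,5
  step 8. node 0  ⊔preds=111  new=111  old=001  +wl: 6
  step 9. node 2  ⊔preds=111  new=111  stable
  step 10. node 4  ⊔preds=111  new=101  stable
  step 11. node 3  ⊔preds=111  new=111  stable
  step 12. node 5  ⊔preds=111  new=011  stable
  step 13. node 6  ⊔preds=111  new=111  stable

Least fixpoint reached:
  node 0: 111
  node 1: 111
  node 2: 111
  node 3: 111
  node 4: 101
  node 5: 011
  node 6: 111

13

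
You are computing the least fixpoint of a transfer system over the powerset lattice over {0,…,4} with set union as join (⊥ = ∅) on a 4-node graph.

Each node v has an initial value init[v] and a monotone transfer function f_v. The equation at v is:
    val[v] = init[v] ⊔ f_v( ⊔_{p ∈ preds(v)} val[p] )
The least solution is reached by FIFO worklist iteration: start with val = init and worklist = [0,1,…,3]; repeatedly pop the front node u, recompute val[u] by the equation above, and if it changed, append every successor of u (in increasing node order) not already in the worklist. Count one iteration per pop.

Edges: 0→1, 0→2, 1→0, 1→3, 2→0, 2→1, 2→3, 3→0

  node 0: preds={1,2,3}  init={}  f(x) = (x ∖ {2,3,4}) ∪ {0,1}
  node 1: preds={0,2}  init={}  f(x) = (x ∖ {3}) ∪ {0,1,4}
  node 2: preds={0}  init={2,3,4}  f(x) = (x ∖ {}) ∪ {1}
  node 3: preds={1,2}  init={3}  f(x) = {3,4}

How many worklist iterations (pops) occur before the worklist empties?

6

Trace (6 dequeues):
  [1] u=0 | in {2,3,4} | out {0,1} | prev {} | push {}
  [2] u=1 | in {0,1,2,3,4} | out {0,1,2,4} | prev {} | push {0}
  [3] u=2 | in {0,1} | out {0,1,2,3,4} | prev {2,3,4} | push {1}
  [4] u=3 | in {0,1,2,3,4} | out {3,4} | prev {3} | push {}
  [5] u=0 | in {0,1,2,3,4} | out {0,1} | ==
  [6] u=1 | in {0,1,2,3,4} | out {0,1,2,4} | ==

Converged values:
  [0] {0,1}
  [1] {0,1,2,4}
  [2] {0,1,2,3,4}
  [3] {3,4}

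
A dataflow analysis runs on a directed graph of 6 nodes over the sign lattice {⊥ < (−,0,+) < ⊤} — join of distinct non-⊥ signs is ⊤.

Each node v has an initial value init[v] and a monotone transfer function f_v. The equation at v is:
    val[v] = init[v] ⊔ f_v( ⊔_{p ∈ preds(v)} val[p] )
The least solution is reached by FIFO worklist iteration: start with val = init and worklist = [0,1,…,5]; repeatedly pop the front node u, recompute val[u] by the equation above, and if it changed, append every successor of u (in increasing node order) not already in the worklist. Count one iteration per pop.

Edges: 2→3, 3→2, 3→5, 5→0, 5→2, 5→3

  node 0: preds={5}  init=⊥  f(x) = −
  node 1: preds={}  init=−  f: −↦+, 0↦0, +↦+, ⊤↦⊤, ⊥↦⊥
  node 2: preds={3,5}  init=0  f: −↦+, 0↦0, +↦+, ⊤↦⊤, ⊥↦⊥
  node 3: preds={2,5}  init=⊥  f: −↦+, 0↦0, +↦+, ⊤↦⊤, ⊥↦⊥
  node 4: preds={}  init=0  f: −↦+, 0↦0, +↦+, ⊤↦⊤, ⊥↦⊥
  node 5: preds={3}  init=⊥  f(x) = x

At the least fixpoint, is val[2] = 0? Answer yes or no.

yes

Trace (9 dequeues):
  [1] u=0 | in ⊥ | out − | prev ⊥ | push {}
  [2] u=1 | in ⊥ | out − | ==
  [3] u=2 | in ⊥ | out 0 | ==
  [4] u=3 | in 0 | out 0 | prev ⊥ | push {2}
  [5] u=4 | in ⊥ | out 0 | ==
  [6] u=5 | in 0 | out 0 | prev ⊥ | push {0,3}
  [7] u=2 | in 0 | out 0 | ==
  [8] u=0 | in 0 | out − | ==
  [9] u=3 | in 0 | out 0 | ==

Converged values:
  [0] −
  [1] −
  [2] 0
  [3] 0
  [4] 0
  [5] 0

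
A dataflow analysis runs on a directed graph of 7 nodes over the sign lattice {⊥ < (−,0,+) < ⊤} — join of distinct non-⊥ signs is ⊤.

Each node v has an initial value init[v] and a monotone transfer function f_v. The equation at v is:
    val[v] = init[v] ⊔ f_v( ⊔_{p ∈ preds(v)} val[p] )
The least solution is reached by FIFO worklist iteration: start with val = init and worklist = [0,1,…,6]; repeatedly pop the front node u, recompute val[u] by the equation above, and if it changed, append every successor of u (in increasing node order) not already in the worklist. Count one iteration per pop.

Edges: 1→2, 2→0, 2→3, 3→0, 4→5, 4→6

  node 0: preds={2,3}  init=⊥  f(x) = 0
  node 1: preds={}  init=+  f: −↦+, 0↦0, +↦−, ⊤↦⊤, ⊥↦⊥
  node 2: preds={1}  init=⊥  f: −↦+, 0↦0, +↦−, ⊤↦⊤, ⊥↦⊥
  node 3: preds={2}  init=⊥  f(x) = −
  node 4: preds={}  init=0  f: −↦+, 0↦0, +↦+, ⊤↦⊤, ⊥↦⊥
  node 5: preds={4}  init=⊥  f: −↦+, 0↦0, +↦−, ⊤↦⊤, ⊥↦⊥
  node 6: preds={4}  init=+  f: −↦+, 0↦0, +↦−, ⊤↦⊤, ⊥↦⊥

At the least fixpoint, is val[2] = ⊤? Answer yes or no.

no

Worklist (8 pops):
  #1 pop 0: in=⊥ → 0 (was ⊥); enqueue []
  #2 pop 1: in=⊥ → + (no change)
  #3 pop 2: in=+ → − (was ⊥); enqueue [0]
  #4 pop 3: in=− → − (was ⊥); enqueue []
  #5 pop 4: in=⊥ → 0 (no change)
  #6 pop 5: in=0 → 0 (was ⊥); enqueue []
  #7 pop 6: in=0 → ⊤ (was +); enqueue []
  #8 pop 0: in=− → 0 (no change)

Fixpoint:
  val[0] = 0
  val[1] = +
  val[2] = −
  val[3] = −
  val[4] = 0
  val[5] = 0
  val[6] = ⊤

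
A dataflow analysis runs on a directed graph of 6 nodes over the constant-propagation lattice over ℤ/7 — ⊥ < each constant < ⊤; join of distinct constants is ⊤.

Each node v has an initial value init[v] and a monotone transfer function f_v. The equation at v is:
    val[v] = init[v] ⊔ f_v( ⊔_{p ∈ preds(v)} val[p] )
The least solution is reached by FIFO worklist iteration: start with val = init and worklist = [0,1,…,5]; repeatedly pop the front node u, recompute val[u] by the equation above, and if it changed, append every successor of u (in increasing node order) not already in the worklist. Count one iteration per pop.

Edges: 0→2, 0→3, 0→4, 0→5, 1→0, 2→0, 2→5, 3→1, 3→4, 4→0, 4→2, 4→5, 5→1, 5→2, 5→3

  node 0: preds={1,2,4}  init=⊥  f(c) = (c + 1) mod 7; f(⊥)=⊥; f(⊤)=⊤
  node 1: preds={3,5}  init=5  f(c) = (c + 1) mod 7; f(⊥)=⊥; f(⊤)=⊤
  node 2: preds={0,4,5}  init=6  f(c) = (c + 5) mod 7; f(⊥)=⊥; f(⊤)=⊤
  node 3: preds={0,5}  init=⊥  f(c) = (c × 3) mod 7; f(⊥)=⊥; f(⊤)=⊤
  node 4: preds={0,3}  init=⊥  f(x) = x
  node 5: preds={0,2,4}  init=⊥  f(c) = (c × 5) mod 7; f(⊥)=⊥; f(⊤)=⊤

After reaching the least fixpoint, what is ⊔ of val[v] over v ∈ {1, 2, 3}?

Iteration log — 11 steps:
  step 1. node 0  ⊔preds=⊤  new=⊤  old=⊥  +wl: 
  step 2. node 1  ⊔preds=⊥  new=5  stable
  step 3. node 2  ⊔preds=⊤  new=⊤  old=6  +wl: 0
  step 4. node 3  ⊔preds=⊤  new=⊤  old=⊥  +wl: 1
  step 5. node 4  ⊔preds=⊤  new=⊤  old=⊥  +wl: 2
  step 6. node 5  ⊔preds=⊤  new=⊤  old=⊥  +wl: 3
  step 7. node 0  ⊔preds=⊤  new=⊤  stable
  step 8. node 1  ⊔preds=⊤  new=⊤  old=5  +wl: 0
  step 9. node 2  ⊔preds=⊤  new=⊤  stable
  step 10. node 3  ⊔preds=⊤  new=⊤  stable
  step 11. node 0  ⊔preds=⊤  new=⊤  stable

Least fixpoint reached:
  node 0: ⊤
  node 1: ⊤
  node 2: ⊤
  node 3: ⊤
  node 4: ⊤
  node 5: ⊤

⊤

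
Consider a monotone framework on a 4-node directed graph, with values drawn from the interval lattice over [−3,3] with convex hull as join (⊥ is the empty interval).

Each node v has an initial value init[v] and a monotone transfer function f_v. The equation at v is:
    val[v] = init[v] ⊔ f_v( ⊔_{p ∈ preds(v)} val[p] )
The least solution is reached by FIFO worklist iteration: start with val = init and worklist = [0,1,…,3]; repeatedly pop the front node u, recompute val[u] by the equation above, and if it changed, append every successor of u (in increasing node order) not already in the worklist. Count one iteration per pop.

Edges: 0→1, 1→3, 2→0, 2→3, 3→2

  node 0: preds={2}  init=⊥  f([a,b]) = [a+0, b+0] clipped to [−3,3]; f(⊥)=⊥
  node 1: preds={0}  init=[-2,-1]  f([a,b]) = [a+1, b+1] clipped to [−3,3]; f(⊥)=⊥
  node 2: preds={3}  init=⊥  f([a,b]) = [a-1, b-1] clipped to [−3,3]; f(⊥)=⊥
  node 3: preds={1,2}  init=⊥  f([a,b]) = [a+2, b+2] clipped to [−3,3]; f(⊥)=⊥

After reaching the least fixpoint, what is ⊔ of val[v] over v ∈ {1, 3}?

[-2,3]

Trace (17 dequeues):
  [1] u=0 | in ⊥ | out ⊥ | ==
  [2] u=1 | in ⊥ | out [-2,-1] | ==
  [3] u=2 | in ⊥ | out ⊥ | ==
  [4] u=3 | in [-2,-1] | out [0,1] | prev ⊥ | push {2}
  [5] u=2 | in [0,1] | out [-1,0] | prev ⊥ | push {0,3}
  [6] u=0 | in [-1,0] | out [-1,0] | prev ⊥ | push {1}
  [7] u=3 | in [-2,0] | out [0,2] | prev [0,1] | push {2}
  [8] u=1 | in [-1,0] | out [-2,1] | prev [-2,-1] | push {3}
  [9] u=2 | in [0,2] | out [-1,1] | prev [-1,0] | push {0}
  [10] u=3 | in [-2,1] | out [0,3] | prev [0,2] | push {2}
  [11] u=0 | in [-1,1] | out [-1,1] | prev [-1,0] | push {1}
  [12] u=2 | in [0,3] | out [-1,2] | prev [-1,1] | push {0,3}
  [13] u=1 | in [-1,1] | out [-2,2] | prev [-2,1] | push {}
  [14] u=0 | in [-1,2] | out [-1,2] | prev [-1,1] | push {1}
  [15] u=3 | in [-2,2] | out [0,3] | ==
  [16] u=1 | in [-1,2] | out [-2,3] | prev [-2,2] | push {3}
  [17] u=3 | in [-2,3] | out [0,3] | ==

Converged values:
  [0] [-1,2]
  [1] [-2,3]
  [2] [-1,2]
  [3] [0,3]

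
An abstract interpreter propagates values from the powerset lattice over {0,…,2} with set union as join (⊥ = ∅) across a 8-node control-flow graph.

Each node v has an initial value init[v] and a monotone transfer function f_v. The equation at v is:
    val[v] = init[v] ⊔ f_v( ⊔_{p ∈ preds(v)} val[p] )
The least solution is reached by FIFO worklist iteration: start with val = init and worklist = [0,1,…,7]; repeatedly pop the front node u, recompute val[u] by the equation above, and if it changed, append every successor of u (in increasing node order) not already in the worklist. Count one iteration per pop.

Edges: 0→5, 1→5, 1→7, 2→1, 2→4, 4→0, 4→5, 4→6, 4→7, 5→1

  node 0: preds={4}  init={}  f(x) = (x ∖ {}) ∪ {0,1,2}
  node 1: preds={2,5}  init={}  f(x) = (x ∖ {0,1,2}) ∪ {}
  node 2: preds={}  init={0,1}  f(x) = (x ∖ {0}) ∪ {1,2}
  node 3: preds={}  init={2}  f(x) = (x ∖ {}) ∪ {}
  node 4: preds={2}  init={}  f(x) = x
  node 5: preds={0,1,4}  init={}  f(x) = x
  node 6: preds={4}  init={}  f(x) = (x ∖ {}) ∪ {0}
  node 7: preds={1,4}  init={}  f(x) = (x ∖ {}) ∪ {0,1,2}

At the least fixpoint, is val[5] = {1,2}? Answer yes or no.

no

Worklist (10 pops):
  #1 pop 0: in={} → {0,1,2} (was {}); enqueue []
  #2 pop 1: in={0,1} → {} (no change)
  #3 pop 2: in={} → {0,1,2} (was {0,1}); enqueue [1]
  #4 pop 3: in={} → {2} (no change)
  #5 pop 4: in={0,1,2} → {0,1,2} (was {}); enqueue [0]
  #6 pop 5: in={0,1,2} → {0,1,2} (was {}); enqueue []
  #7 pop 6: in={0,1,2} → {0,1,2} (was {}); enqueue []
  #8 pop 7: in={0,1,2} → {0,1,2} (was {}); enqueue []
  #9 pop 1: in={0,1,2} → {} (no change)
  #10 pop 0: in={0,1,2} → {0,1,2} (no change)

Fixpoint:
  val[0] = {0,1,2}
  val[1] = {}
  val[2] = {0,1,2}
  val[3] = {2}
  val[4] = {0,1,2}
  val[5] = {0,1,2}
  val[6] = {0,1,2}
  val[7] = {0,1,2}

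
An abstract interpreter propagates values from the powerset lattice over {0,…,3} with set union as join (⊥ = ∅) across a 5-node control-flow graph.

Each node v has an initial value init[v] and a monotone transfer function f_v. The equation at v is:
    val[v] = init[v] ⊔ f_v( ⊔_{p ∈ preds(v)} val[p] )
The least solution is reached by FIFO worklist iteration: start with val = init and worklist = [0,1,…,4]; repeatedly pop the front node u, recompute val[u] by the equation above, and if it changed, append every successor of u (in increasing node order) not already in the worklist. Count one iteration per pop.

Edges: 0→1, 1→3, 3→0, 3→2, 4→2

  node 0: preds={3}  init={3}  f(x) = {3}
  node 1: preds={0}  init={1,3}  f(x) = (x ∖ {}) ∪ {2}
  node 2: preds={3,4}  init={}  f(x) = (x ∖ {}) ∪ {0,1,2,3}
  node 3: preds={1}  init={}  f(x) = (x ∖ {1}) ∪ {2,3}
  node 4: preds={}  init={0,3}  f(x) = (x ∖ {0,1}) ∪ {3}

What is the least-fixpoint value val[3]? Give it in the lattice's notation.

{2,3}

Iteration log — 7 steps:
  step 1. node 0  ⊔preds={}  new={3}  stable
  step 2. node 1  ⊔preds={3}  new={1,2,3}  old={1,3}  +wl: 
  step 3. node 2  ⊔preds={0,3}  new={0,1,2,3}  old={}  +wl: 
  step 4. node 3  ⊔preds={1,2,3}  new={2,3}  old={}  +wl: 0,2
  step 5. node 4  ⊔preds={}  new={0,3}  stable
  step 6. node 0  ⊔preds={2,3}  new={3}  stable
  step 7. node 2  ⊔preds={0,2,3}  new={0,1,2,3}  stable

Least fixpoint reached:
  node 0: {3}
  node 1: {1,2,3}
  node 2: {0,1,2,3}
  node 3: {2,3}
  node 4: {0,3}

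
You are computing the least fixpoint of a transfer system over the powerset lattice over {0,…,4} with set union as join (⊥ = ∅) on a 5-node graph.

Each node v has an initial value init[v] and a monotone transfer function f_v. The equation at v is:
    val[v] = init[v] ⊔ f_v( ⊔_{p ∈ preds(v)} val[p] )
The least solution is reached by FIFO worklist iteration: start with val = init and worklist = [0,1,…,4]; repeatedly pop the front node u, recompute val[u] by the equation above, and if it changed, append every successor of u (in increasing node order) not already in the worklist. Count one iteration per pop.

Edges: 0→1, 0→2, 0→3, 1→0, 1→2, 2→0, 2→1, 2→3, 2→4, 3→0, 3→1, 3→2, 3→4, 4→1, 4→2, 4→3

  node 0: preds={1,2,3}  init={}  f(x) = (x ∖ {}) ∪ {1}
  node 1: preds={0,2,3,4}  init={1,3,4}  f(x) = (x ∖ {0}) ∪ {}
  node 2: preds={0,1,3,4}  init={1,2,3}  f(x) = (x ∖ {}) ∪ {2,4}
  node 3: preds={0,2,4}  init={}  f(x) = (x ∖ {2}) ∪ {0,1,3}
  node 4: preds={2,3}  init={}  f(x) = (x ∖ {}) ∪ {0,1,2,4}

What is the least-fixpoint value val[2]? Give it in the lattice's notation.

{0,1,2,3,4}

Worklist (12 pops):
  #1 pop 0: in={1,2,3,4} → {1,2,3,4} (was {}); enqueue []
  #2 pop 1: in={1,2,3,4} → {1,2,3,4} (was {1,3,4}); enqueue [0]
  #3 pop 2: in={1,2,3,4} → {1,2,3,4} (was {1,2,3}); enqueue [1]
  #4 pop 3: in={1,2,3,4} → {0,1,3,4} (was {}); enqueue [2]
  #5 pop 4: in={0,1,2,3,4} → {0,1,2,3,4} (was {}); enqueue [3]
  #6 pop 0: in={0,1,2,3,4} → {0,1,2,3,4} (was {1,2,3,4}); enqueue []
  #7 pop 1: in={0,1,2,3,4} → {1,2,3,4} (no change)
  #8 pop 2: in={0,1,2,3,4} → {0,1,2,3,4} (was {1,2,3,4}); enqueue [0,1,4]
  #9 pop 3: in={0,1,2,3,4} → {0,1,3,4} (no change)
  #10 pop 0: in={0,1,2,3,4} → {0,1,2,3,4} (no change)
  #11 pop 1: in={0,1,2,3,4} → {1,2,3,4} (no change)
  #12 pop 4: in={0,1,2,3,4} → {0,1,2,3,4} (no change)

Fixpoint:
  val[0] = {0,1,2,3,4}
  val[1] = {1,2,3,4}
  val[2] = {0,1,2,3,4}
  val[3] = {0,1,3,4}
  val[4] = {0,1,2,3,4}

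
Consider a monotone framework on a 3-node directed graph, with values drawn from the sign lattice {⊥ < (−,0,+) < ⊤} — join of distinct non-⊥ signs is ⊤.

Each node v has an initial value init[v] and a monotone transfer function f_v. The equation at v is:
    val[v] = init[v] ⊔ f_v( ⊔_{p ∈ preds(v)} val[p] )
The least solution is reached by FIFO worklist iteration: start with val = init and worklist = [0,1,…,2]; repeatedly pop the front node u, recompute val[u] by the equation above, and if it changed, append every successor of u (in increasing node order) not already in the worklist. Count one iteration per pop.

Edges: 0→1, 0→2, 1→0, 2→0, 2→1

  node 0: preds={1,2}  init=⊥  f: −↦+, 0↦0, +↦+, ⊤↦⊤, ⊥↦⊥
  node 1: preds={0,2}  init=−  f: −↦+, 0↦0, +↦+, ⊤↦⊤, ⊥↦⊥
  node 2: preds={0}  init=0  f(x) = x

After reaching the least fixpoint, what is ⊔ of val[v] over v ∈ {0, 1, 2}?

⊤

Worklist (5 pops):
  #1 pop 0: in=⊤ → ⊤ (was ⊥); enqueue []
  #2 pop 1: in=⊤ → ⊤ (was −); enqueue [0]
  #3 pop 2: in=⊤ → ⊤ (was 0); enqueue [1]
  #4 pop 0: in=⊤ → ⊤ (no change)
  #5 pop 1: in=⊤ → ⊤ (no change)

Fixpoint:
  val[0] = ⊤
  val[1] = ⊤
  val[2] = ⊤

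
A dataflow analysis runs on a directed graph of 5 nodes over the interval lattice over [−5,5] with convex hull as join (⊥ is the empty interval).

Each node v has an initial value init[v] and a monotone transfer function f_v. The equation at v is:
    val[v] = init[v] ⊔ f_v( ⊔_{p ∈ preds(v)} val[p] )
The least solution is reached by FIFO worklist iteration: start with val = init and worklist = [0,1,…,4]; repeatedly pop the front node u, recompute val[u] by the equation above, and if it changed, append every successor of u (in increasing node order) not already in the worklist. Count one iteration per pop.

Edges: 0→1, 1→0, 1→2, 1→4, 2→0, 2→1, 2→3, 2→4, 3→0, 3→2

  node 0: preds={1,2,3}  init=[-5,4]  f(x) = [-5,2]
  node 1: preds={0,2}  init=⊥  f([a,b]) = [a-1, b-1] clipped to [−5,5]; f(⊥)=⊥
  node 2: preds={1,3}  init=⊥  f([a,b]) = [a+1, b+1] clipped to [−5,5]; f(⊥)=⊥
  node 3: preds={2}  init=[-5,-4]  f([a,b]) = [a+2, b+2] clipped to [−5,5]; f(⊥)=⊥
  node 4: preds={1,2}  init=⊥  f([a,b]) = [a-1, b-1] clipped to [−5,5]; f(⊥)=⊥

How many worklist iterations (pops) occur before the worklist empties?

Iteration log — 14 steps:
  step 1. node 0  ⊔preds=[-5,-4]  new=[-5,4]  stable
  step 2. node 1  ⊔preds=[-5,4]  new=[-5,3]  old=⊥  +wl: 0
  step 3. node 2  ⊔preds=[-5,3]  new=[-4,4]  old=⊥  +wl: 1
  step 4. node 3  ⊔preds=[-4,4]  new=[-5,5]  old=[-5,-4]  +wl: 2
  step 5. node 4  ⊔preds=[-5,4]  new=[-5,3]  old=⊥  +wl: 
  step 6. node 0  ⊔preds=[-5,5]  new=[-5,4]  stable
  step 7. node 1  ⊔preds=[-5,4]  new=[-5,3]  stable
  step 8. node 2  ⊔preds=[-5,5]  new=[-4,5]  old=[-4,4]  +wl: 0,1,3,4
  step 9. node 0  ⊔preds=[-5,5]  new=[-5,4]  stable
  step 10. node 1  ⊔preds=[-5,5]  new=[-5,4]  old=[-5,3]  +wl: 0,2
  step 11. node 3  ⊔preds=[-4,5]  new=[-5,5]  stable
  step 12. node 4  ⊔preds=[-5,5]  new=[-5,4]  old=[-5,3]  +wl: 
  step 13. node 0  ⊔preds=[-5,5]  new=[-5,4]  stable
  step 14. node 2  ⊔preds=[-5,5]  new=[-4,5]  stable

Least fixpoint reached:
  node 0: [-5,4]
  node 1: [-5,4]
  node 2: [-4,5]
  node 3: [-5,5]
  node 4: [-5,4]

14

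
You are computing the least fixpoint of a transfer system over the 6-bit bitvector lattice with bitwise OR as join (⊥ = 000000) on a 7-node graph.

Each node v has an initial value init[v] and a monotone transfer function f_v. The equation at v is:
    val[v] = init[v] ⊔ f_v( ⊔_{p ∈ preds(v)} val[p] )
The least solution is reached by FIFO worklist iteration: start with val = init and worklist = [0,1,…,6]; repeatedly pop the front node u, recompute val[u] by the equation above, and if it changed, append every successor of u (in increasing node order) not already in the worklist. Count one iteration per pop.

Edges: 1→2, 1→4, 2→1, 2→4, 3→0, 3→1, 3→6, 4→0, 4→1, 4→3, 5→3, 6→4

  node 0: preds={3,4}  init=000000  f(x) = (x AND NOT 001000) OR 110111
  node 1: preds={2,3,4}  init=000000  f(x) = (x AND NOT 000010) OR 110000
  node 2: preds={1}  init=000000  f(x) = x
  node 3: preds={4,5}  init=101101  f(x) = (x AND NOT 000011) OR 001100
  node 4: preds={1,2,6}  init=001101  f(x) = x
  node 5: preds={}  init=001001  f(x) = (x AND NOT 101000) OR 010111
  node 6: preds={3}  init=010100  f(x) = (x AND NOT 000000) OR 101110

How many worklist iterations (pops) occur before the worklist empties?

Iteration log — 15 steps:
  step 1. node 0  ⊔preds=101101  new=110111  old=000000  +wl: 
  step 2. node 1  ⊔preds=101101  new=111101  old=000000  +wl: 
  step 3. node 2  ⊔preds=111101  new=111101  old=000000  +wl: 1
  step 4. node 3  ⊔preds=001101  new=101101  stable
  step 5. node 4  ⊔preds=111101  new=111101  old=001101  +wl: 0,3
  step 6. node 5  ⊔preds=000000  new=011111  old=001001  +wl: 
  step 7. node 6  ⊔preds=101101  new=111111  old=010100  +wl: 4
  step 8. node 1  ⊔preds=111101  new=111101  stable
  step 9. node 0  ⊔preds=111101  new=110111  stable
  step 10. node 3  ⊔preds=111111  new=111101  old=101101  +wl: 0,1,6
  step 11. node 4  ⊔preds=111111  new=111111  old=111101  +wl: 3
  step 12. node 0  ⊔preds=111111  new=110111  stable
  step 13. node 1  ⊔preds=111111  new=111101  stable
  step 14. node 6  ⊔preds=111101  new=111111  stable
  step 15. node 3  ⊔preds=111111  new=111101  stable

Least fixpoint reached:
  node 0: 110111
  node 1: 111101
  node 2: 111101
  node 3: 111101
  node 4: 111111
  node 5: 011111
  node 6: 111111

15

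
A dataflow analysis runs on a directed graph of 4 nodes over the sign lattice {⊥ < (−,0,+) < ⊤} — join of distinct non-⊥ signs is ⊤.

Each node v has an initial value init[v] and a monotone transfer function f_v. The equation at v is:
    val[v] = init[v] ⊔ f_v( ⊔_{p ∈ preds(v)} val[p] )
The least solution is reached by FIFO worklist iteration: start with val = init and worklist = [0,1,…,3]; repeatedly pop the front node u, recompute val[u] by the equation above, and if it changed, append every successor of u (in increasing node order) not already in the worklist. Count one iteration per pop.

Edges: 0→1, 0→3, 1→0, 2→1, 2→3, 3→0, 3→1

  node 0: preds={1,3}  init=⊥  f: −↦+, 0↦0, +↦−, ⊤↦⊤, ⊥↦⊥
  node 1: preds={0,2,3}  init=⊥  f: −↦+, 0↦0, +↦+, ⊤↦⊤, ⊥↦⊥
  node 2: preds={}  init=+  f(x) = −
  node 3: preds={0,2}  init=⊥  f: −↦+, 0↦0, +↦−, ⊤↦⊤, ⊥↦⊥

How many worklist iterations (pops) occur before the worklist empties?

8

Worklist (8 pops):
  #1 pop 0: in=⊥ → ⊥ (no change)
  #2 pop 1: in=+ → + (was ⊥); enqueue [0]
  #3 pop 2: in=⊥ → ⊤ (was +); enqueue [1]
  #4 pop 3: in=⊤ → ⊤ (was ⊥); enqueue []
  #5 pop 0: in=⊤ → ⊤ (was ⊥); enqueue [3]
  #6 pop 1: in=⊤ → ⊤ (was +); enqueue [0]
  #7 pop 3: in=⊤ → ⊤ (no change)
  #8 pop 0: in=⊤ → ⊤ (no change)

Fixpoint:
  val[0] = ⊤
  val[1] = ⊤
  val[2] = ⊤
  val[3] = ⊤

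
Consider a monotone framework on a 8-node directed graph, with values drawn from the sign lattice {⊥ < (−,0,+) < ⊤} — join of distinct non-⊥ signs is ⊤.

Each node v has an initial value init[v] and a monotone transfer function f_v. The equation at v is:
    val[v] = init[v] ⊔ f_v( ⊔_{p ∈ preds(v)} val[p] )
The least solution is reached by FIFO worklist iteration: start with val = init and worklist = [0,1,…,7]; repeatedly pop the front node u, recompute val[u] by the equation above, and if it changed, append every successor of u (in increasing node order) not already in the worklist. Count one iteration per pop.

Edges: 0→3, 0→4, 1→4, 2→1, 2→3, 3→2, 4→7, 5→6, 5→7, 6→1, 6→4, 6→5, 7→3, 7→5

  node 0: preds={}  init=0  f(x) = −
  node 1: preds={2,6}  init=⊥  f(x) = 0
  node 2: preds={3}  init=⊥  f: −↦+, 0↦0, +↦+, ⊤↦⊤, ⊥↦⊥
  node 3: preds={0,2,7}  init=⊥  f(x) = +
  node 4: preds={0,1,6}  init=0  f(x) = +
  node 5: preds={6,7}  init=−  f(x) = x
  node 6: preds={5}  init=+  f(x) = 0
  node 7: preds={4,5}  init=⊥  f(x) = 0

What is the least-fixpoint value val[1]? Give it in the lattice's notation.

Worklist (13 pops):
  #1 pop 0: in=⊥ → ⊤ (was 0); enqueue []
  #2 pop 1: in=+ → 0 (was ⊥); enqueue []
  #3 pop 2: in=⊥ → ⊥ (no change)
  #4 pop 3: in=⊤ → + (was ⊥); enqueue [2]
  #5 pop 4: in=⊤ → ⊤ (was 0); enqueue []
  #6 pop 5: in=+ → ⊤ (was −); enqueue []
  #7 pop 6: in=⊤ → ⊤ (was +); enqueue [1,4,5]
  #8 pop 7: in=⊤ → 0 (was ⊥); enqueue [3]
  #9 pop 2: in=+ → + (was ⊥); enqueue []
  #10 pop 1: in=⊤ → 0 (no change)
  #11 pop 4: in=⊤ → ⊤ (no change)
  #12 pop 5: in=⊤ → ⊤ (no change)
  #13 pop 3: in=⊤ → + (no change)

Fixpoint:
  val[0] = ⊤
  val[1] = 0
  val[2] = +
  val[3] = +
  val[4] = ⊤
  val[5] = ⊤
  val[6] = ⊤
  val[7] = 0

0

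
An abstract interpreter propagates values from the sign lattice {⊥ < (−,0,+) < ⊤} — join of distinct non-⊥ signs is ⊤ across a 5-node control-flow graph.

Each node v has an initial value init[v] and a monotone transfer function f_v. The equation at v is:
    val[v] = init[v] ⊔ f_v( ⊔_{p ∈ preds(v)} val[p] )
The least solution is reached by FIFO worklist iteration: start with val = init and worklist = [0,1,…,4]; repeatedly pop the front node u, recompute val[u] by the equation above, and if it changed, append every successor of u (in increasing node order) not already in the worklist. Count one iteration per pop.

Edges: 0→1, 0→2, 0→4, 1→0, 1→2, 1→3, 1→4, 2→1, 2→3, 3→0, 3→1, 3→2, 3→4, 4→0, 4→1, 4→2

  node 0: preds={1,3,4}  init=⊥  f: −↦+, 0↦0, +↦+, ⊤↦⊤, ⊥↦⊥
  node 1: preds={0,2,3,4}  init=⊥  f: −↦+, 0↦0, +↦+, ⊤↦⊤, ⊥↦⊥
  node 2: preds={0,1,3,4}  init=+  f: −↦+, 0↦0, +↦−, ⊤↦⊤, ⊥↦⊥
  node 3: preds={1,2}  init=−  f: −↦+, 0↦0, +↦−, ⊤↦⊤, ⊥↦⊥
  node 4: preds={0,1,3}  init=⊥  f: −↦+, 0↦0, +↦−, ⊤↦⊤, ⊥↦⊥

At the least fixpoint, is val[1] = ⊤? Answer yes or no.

Iteration log — 9 steps:
  step 1. node 0  ⊔preds=−  new=+  old=⊥  +wl: 
  step 2. node 1  ⊔preds=⊤  new=⊤  old=⊥  +wl: 0
  step 3. node 2  ⊔preds=⊤  new=⊤  old=+  +wl: 1
  step 4. node 3  ⊔preds=⊤  new=⊤  old=−  +wl: 2
  step 5. node 4  ⊔preds=⊤  new=⊤  old=⊥  +wl: 
  step 6. node 0  ⊔preds=⊤  new=⊤  old=+  +wl: 4
  step 7. node 1  ⊔preds=⊤  new=⊤  stable
  step 8. node 2  ⊔preds=⊤  new=⊤  stable
  step 9. node 4  ⊔preds=⊤  new=⊤  stable

Least fixpoint reached:
  node 0: ⊤
  node 1: ⊤
  node 2: ⊤
  node 3: ⊤
  node 4: ⊤

yes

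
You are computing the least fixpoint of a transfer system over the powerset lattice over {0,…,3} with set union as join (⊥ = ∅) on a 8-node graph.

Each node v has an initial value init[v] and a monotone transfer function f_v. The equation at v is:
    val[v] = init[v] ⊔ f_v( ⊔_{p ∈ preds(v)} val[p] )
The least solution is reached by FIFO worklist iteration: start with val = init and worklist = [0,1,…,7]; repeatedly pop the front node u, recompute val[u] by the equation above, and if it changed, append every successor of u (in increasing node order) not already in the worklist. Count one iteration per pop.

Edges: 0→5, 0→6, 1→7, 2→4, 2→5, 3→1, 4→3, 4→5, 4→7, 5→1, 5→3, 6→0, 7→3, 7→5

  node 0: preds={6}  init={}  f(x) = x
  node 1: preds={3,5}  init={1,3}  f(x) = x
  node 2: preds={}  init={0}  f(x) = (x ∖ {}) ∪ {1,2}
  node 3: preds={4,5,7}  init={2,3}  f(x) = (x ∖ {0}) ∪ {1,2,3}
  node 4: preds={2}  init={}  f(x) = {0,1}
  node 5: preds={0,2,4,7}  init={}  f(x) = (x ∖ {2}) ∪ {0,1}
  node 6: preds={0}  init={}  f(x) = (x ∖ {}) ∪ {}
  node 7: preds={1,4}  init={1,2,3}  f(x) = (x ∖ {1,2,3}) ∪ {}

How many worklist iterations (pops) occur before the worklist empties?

12

Trace (12 dequeues):
  [1] u=0 | in {} | out {} | ==
  [2] u=1 | in {2,3} | out {1,2,3} | prev {1,3} | push {}
  [3] u=2 | in {} | out {0,1,2} | prev {0} | push {}
  [4] u=3 | in {1,2,3} | out {1,2,3} | prev {2,3} | push {1}
  [5] u=4 | in {0,1,2} | out {0,1} | prev {} | push {3}
  [6] u=5 | in {0,1,2,3} | out {0,1,3} | prev {} | push {}
  [7] u=6 | in {} | out {} | ==
  [8] u=7 | in {0,1,2,3} | out {0,1,2,3} | prev {1,2,3} | push {5}
  [9] u=1 | in {0,1,2,3} | out {0,1,2,3} | prev {1,2,3} | push {7}
  [10] u=3 | in {0,1,2,3} | out {1,2,3} | ==
  [11] u=5 | in {0,1,2,3} | out {0,1,3} | ==
  [12] u=7 | in {0,1,2,3} | out {0,1,2,3} | ==

Converged values:
  [0] {}
  [1] {0,1,2,3}
  [2] {0,1,2}
  [3] {1,2,3}
  [4] {0,1}
  [5] {0,1,3}
  [6] {}
  [7] {0,1,2,3}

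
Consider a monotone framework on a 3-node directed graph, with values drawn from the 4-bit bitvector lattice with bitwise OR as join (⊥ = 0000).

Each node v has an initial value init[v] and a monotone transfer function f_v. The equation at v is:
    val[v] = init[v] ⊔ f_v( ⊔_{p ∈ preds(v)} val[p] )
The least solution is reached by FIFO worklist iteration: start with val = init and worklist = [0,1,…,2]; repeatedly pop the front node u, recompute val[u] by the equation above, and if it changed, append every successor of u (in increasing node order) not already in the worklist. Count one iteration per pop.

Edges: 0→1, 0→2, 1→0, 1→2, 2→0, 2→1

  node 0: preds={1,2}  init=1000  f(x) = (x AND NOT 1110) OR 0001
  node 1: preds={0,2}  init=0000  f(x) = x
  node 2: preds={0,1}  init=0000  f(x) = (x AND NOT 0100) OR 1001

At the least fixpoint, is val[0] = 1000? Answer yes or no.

Iteration log — 5 steps:
  step 1. node 0  ⊔preds=0000  new=1001  old=1000  +wl: 
  step 2. node 1  ⊔preds=1001  new=1001  old=0000  +wl: 0
  step 3. node 2  ⊔preds=1001  new=1001  old=0000  +wl: 1
  step 4. node 0  ⊔preds=1001  new=1001  stable
  step 5. node 1  ⊔preds=1001  new=1001  stable

Least fixpoint reached:
  node 0: 1001
  node 1: 1001
  node 2: 1001

no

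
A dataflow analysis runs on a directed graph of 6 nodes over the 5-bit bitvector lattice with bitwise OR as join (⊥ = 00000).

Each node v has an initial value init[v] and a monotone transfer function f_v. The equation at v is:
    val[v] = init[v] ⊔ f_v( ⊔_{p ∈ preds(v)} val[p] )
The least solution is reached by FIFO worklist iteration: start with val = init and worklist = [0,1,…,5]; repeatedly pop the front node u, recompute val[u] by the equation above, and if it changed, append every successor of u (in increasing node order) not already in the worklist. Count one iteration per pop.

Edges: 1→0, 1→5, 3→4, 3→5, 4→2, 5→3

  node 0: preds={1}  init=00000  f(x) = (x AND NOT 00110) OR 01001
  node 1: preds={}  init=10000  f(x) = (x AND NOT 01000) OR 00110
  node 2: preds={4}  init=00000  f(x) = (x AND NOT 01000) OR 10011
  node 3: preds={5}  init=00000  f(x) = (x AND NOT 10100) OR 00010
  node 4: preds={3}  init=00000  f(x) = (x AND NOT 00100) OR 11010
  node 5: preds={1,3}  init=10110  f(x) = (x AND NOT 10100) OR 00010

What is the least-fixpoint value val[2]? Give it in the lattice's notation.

Worklist (8 pops):
  #1 pop 0: in=10000 → 11001 (was 00000); enqueue []
  #2 pop 1: in=00000 → 10110 (was 10000); enqueue [0]
  #3 pop 2: in=00000 → 10011 (was 00000); enqueue []
  #4 pop 3: in=10110 → 00010 (was 00000); enqueue []
  #5 pop 4: in=00010 → 11010 (was 00000); enqueue [2]
  #6 pop 5: in=10110 → 10110 (no change)
  #7 pop 0: in=10110 → 11001 (no change)
  #8 pop 2: in=11010 → 10011 (no change)

Fixpoint:
  val[0] = 11001
  val[1] = 10110
  val[2] = 10011
  val[3] = 00010
  val[4] = 11010
  val[5] = 10110

10011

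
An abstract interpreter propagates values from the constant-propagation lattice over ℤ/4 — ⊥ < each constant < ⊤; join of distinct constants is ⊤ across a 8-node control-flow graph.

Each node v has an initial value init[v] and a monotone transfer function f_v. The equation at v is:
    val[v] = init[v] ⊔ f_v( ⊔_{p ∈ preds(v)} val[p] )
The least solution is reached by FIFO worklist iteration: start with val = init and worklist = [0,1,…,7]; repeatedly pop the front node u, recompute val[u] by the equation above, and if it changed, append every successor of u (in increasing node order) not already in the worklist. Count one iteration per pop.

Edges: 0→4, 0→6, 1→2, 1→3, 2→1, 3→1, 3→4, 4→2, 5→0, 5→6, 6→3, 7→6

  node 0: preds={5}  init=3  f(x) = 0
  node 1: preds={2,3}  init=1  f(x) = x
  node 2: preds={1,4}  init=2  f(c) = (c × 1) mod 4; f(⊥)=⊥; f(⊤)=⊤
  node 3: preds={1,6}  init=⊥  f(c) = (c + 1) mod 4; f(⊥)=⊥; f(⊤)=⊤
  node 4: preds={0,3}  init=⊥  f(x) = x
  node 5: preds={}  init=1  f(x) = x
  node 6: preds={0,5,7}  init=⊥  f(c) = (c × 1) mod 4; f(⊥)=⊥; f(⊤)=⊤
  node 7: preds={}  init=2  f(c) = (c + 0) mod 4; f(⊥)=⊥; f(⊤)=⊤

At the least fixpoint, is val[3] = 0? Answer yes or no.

Trace (11 dequeues):
  [1] u=0 | in 1 | out ⊤ | prev 3 | push {}
  [2] u=1 | in 2 | out ⊤ | prev 1 | push {}
  [3] u=2 | in ⊤ | out ⊤ | prev 2 | push {1}
  [4] u=3 | in ⊤ | out ⊤ | prev ⊥ | push {}
  [5] u=4 | in ⊤ | out ⊤ | prev ⊥ | push {2}
  [6] u=5 | in ⊥ | out 1 | ==
  [7] u=6 | in ⊤ | out ⊤ | prev ⊥ | push {3}
  [8] u=7 | in ⊥ | out 2 | ==
  [9] u=1 | in ⊤ | out ⊤ | ==
  [10] u=2 | in ⊤ | out ⊤ | ==
  [11] u=3 | in ⊤ | out ⊤ | ==

Converged values:
  [0] ⊤
  [1] ⊤
  [2] ⊤
  [3] ⊤
  [4] ⊤
  [5] 1
  [6] ⊤
  [7] 2

no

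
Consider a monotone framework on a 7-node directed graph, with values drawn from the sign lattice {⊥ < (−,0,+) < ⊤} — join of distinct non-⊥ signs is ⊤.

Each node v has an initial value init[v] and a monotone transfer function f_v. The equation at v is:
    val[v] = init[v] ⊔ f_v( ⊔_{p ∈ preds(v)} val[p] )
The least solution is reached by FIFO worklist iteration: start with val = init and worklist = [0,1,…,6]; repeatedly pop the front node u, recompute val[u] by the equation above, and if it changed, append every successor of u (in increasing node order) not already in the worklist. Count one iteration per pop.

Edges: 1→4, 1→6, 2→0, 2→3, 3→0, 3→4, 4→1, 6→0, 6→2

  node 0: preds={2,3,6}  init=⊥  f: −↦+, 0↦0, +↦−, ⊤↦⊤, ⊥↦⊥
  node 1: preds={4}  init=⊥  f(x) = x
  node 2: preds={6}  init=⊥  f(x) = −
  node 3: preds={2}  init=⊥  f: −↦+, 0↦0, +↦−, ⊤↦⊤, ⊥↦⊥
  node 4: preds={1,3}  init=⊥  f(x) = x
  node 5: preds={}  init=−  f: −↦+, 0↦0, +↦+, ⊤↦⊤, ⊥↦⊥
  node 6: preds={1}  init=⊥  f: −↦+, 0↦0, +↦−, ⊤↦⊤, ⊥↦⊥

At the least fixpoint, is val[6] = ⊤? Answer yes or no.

Iteration log — 13 steps:
  step 1. node 0  ⊔preds=⊥  new=⊥  stable
  step 2. node 1  ⊔preds=⊥  new=⊥  stable
  step 3. node 2  ⊔preds=⊥  new=−  old=⊥  +wl: 0
  step 4. node 3  ⊔preds=−  new=+  old=⊥  +wl: 
  step 5. node 4  ⊔preds=+  new=+  old=⊥  +wl: 1
  step 6. node 5  ⊔preds=⊥  new=−  stable
  step 7. node 6  ⊔preds=⊥  new=⊥  stable
  step 8. node 0  ⊔preds=⊤  new=⊤  old=⊥  +wl: 
  step 9. node 1  ⊔preds=+  new=+  old=⊥  +wl: 4,6
  step 10. node 4  ⊔preds=+  new=+  stable
  step 11. node 6  ⊔preds=+  new=−  old=⊥  +wl: 0,2
  step 12. node 0  ⊔preds=⊤  new=⊤  stable
  step 13. node 2  ⊔preds=−  new=−  stable

Least fixpoint reached:
  node 0: ⊤
  node 1: +
  node 2: −
  node 3: +
  node 4: +
  node 5: −
  node 6: −

no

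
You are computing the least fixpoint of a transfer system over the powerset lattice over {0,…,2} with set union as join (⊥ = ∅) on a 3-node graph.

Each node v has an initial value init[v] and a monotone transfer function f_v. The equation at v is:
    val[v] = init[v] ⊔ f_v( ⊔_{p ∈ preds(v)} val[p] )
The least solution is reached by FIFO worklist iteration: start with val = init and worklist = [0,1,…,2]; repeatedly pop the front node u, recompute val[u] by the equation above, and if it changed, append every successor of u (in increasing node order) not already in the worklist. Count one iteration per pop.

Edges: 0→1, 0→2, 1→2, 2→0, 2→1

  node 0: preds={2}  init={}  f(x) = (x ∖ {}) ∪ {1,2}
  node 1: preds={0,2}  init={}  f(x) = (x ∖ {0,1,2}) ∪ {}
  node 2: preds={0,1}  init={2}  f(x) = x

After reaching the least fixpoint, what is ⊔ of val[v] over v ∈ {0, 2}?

Trace (5 dequeues):
  [1] u=0 | in {2} | out {1,2} | prev {} | push {}
  [2] u=1 | in {1,2} | out {} | ==
  [3] u=2 | in {1,2} | out {1,2} | prev {2} | push {0,1}
  [4] u=0 | in {1,2} | out {1,2} | ==
  [5] u=1 | in {1,2} | out {} | ==

Converged values:
  [0] {1,2}
  [1] {}
  [2] {1,2}

{1,2}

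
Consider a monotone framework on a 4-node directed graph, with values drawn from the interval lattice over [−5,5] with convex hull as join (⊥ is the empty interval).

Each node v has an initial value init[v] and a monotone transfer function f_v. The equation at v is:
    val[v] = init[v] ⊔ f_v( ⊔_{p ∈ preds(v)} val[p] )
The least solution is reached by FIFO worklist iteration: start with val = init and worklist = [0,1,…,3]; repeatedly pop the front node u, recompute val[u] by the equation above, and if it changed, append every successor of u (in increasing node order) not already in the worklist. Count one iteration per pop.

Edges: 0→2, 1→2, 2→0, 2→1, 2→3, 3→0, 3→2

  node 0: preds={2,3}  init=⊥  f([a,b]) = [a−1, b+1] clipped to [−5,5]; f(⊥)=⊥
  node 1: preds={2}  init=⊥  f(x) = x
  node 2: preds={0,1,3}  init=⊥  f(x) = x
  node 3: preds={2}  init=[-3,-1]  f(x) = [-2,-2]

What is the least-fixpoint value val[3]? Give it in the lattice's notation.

Worklist (27 pops):
  #1 pop 0: in=[-3,-1] → [-4,0] (was ⊥); enqueue []
  #2 pop 1: in=⊥ → ⊥ (no change)
  #3 pop 2: in=[-4,0] → [-4,0] (was ⊥); enqueue [0,1]
  #4 pop 3: in=[-4,0] → [-3,-1] (no change)
  #5 pop 0: in=[-4,0] → [-5,1] (was [-4,0]); enqueue [2]
  #6 pop 1: in=[-4,0] → [-4,0] (was ⊥); enqueue []
  #7 pop 2: in=[-5,1] → [-5,1] (was [-4,0]); enqueue [0,1,3]
  #8 pop 0: in=[-5,1] → [-5,2] (was [-5,1]); enqueue [2]
  #9 pop 1: in=[-5,1] → [-5,1] (was [-4,0]); enqueue []
  #10 pop 3: in=[-5,1] → [-3,-1] (no change)
  #11 pop 2: in=[-5,2] → [-5,2] (was [-5,1]); enqueue [0,1,3]
  #12 pop 0: in=[-5,2] → [-5,3] (was [-5,2]); enqueue [2]
  #13 pop 1: in=[-5,2] → [-5,2] (was [-5,1]); enqueue []
  #14 pop 3: in=[-5,2] → [-3,-1] (no change)
  #15 pop 2: in=[-5,3] → [-5,3] (was [-5,2]); enqueue [0,1,3]
  #16 pop 0: in=[-5,3] → [-5,4] (was [-5,3]); enqueue [2]
  #17 pop 1: in=[-5,3] → [-5,3] (was [-5,2]); enqueue []
  #18 pop 3: in=[-5,3] → [-3,-1] (no change)
  #19 pop 2: in=[-5,4] → [-5,4] (was [-5,3]); enqueue [0,1,3]
  #20 pop 0: in=[-5,4] → [-5,5] (was [-5,4]); enqueue [2]
  #21 pop 1: in=[-5,4] → [-5,4] (was [-5,3]); enqueue []
  #22 pop 3: in=[-5,4] → [-3,-1] (no change)
  #23 pop 2: in=[-5,5] → [-5,5] (was [-5,4]); enqueue [0,1,3]
  #24 pop 0: in=[-5,5] → [-5,5] (no change)
  #25 pop 1: in=[-5,5] → [-5,5] (was [-5,4]); enqueue [2]
  #26 pop 3: in=[-5,5] → [-3,-1] (no change)
  #27 pop 2: in=[-5,5] → [-5,5] (no change)

Fixpoint:
  val[0] = [-5,5]
  val[1] = [-5,5]
  val[2] = [-5,5]
  val[3] = [-3,-1]

[-3,-1]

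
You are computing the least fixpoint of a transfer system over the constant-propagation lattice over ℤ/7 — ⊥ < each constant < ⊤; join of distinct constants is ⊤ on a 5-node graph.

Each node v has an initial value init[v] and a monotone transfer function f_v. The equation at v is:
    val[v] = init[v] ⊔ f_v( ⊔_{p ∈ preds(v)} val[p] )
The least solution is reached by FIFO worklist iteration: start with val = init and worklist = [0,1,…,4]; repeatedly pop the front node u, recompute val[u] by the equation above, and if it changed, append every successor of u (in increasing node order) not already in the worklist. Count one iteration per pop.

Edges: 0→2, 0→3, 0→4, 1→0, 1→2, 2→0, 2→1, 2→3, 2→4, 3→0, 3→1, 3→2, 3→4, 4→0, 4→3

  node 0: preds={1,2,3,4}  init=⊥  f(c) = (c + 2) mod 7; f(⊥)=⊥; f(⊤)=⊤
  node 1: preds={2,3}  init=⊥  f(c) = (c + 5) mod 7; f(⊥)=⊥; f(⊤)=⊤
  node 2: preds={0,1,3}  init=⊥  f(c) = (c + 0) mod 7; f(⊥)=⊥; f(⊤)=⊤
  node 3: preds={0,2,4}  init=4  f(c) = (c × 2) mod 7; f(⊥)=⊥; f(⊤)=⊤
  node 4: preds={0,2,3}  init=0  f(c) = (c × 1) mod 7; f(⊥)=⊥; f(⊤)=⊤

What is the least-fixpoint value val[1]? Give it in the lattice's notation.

Iteration log — 10 steps:
  step 1. node 0  ⊔preds=⊤  new=⊤  old=⊥  +wl: 
  step 2. node 1  ⊔preds=4  new=2  old=⊥  +wl: 0
  step 3. node 2  ⊔preds=⊤  new=⊤  old=⊥  +wl: 1
  step 4. node 3  ⊔preds=⊤  new=⊤  old=4  +wl: 2
  step 5. node 4  ⊔preds=⊤  new=⊤  old=0  +wl: 3
  step 6. node 0  ⊔preds=⊤  new=⊤  stable
  step 7. node 1  ⊔preds=⊤  new=⊤  old=2  +wl: 0
  step 8. node 2  ⊔preds=⊤  new=⊤  stable
  step 9. node 3  ⊔preds=⊤  new=⊤  stable
  step 10. node 0  ⊔preds=⊤  new=⊤  stable

Least fixpoint reached:
  node 0: ⊤
  node 1: ⊤
  node 2: ⊤
  node 3: ⊤
  node 4: ⊤

⊤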